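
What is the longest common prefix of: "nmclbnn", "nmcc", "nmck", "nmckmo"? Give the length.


Words: nmclbnn, nmcc, nmck, nmckmo
  Position 0: all 'n' => match
  Position 1: all 'm' => match
  Position 2: all 'c' => match
  Position 3: ('l', 'c', 'k', 'k') => mismatch, stop
LCP = "nmc" (length 3)

3


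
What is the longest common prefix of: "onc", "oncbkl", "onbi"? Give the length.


Words: onc, oncbkl, onbi
  Position 0: all 'o' => match
  Position 1: all 'n' => match
  Position 2: ('c', 'c', 'b') => mismatch, stop
LCP = "on" (length 2)

2


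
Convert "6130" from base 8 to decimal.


Input: "6130" in base 8
Positional expansion:
  Digit '6' (value 6) x 8^3 = 3072
  Digit '1' (value 1) x 8^2 = 64
  Digit '3' (value 3) x 8^1 = 24
  Digit '0' (value 0) x 8^0 = 0
Sum = 3160

3160


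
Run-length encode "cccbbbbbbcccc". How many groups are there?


Input: cccbbbbbbcccc
Scanning for consecutive runs:
  Group 1: 'c' x 3 (positions 0-2)
  Group 2: 'b' x 6 (positions 3-8)
  Group 3: 'c' x 4 (positions 9-12)
Total groups: 3

3


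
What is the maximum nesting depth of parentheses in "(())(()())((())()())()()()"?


Input: "(())(()())((())()())()()()"
Tracking depth:
  Position 0 '(': depth becomes 1
  Position 1 '(': depth becomes 2
  Position 2 ')': depth becomes 1
  Position 3 ')': depth becomes 0
  Position 4 '(': depth becomes 1
  Position 5 '(': depth becomes 2
  Position 6 ')': depth becomes 1
  Position 7 '(': depth becomes 2
  Position 8 ')': depth becomes 1
  Position 9 ')': depth becomes 0
  Position 10 '(': depth becomes 1
  Position 11 '(': depth becomes 2
  Position 12 '(': depth becomes 3
  Position 13 ')': depth becomes 2
  Position 14 ')': depth becomes 1
  Position 15 '(': depth becomes 2
  Position 16 ')': depth becomes 1
  Position 17 '(': depth becomes 2
  Position 18 ')': depth becomes 1
  Position 19 ')': depth becomes 0
  Position 20 '(': depth becomes 1
  Position 21 ')': depth becomes 0
  Position 22 '(': depth becomes 1
  Position 23 ')': depth becomes 0
  Position 24 '(': depth becomes 1
  Position 25 ')': depth becomes 0
Maximum depth reached: 3

3


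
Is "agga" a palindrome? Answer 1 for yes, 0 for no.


Input: agga
Reversed: agga
  Compare pos 0 ('a') with pos 3 ('a'): match
  Compare pos 1 ('g') with pos 2 ('g'): match
Result: palindrome

1


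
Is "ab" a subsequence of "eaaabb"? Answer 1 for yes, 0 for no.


Check if "ab" is a subsequence of "eaaabb"
Greedy scan:
  Position 0 ('e'): no match needed
  Position 1 ('a'): matches sub[0] = 'a'
  Position 2 ('a'): no match needed
  Position 3 ('a'): no match needed
  Position 4 ('b'): matches sub[1] = 'b'
  Position 5 ('b'): no match needed
All 2 characters matched => is a subsequence

1


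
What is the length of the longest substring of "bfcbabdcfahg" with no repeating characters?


Input: "bfcbabdcfahg"
Sliding window (track last position of each char):
  Position 0 ('b'): window [0,0] length 1 -- new best
  Position 1 ('f'): window [0,1] length 2 -- new best
  Position 2 ('c'): window [0,2] length 3 -- new best
  Position 3 ('b'): repeat (last at 0), move window start to 1
  Position 3 ('b'): window [1,3] length 3
  Position 4 ('a'): window [1,4] length 4 -- new best
  Position 5 ('b'): repeat (last at 3), move window start to 4
  Position 5 ('b'): window [4,5] length 2
  Position 6 ('d'): window [4,6] length 3
  Position 7 ('c'): window [4,7] length 4
  Position 8 ('f'): window [4,8] length 5 -- new best
  Position 9 ('a'): repeat (last at 4), move window start to 5
  Position 9 ('a'): window [5,9] length 5
  Position 10 ('h'): window [5,10] length 6 -- new best
  Position 11 ('g'): window [5,11] length 7 -- new best
Longest substring with no repeats: "bdcfahg" with length 7

7


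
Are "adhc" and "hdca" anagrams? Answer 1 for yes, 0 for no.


Strings: "adhc", "hdca"
Sorted first:  acdh
Sorted second: acdh
Sorted forms match => anagrams

1


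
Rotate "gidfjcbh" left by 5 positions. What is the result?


Input: "gidfjcbh", rotate left by 5
First 5 characters: "gidfj"
Remaining characters: "cbh"
Concatenate remaining + first: "cbh" + "gidfj" = "cbhgidfj"

cbhgidfj


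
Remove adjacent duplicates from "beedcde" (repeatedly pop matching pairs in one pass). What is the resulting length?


Input: beedcde
Stack-based adjacent duplicate removal:
  Read 'b': push. Stack: b
  Read 'e': push. Stack: be
  Read 'e': matches stack top 'e' => pop. Stack: b
  Read 'd': push. Stack: bd
  Read 'c': push. Stack: bdc
  Read 'd': push. Stack: bdcd
  Read 'e': push. Stack: bdcde
Final stack: "bdcde" (length 5)

5


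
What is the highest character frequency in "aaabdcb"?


Input: aaabdcb
Character counts:
  'a': 3
  'b': 2
  'c': 1
  'd': 1
Maximum frequency: 3

3


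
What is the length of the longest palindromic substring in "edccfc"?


Input: "edccfc"
Checking substrings for palindromes:
  [3:6] "cfc" (len 3) => palindrome
  [2:4] "cc" (len 2) => palindrome
Longest palindromic substring: "cfc" with length 3

3


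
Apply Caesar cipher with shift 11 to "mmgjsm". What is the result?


Caesar cipher: shift "mmgjsm" by 11
  'm' (pos 12) + 11 = pos 23 = 'x'
  'm' (pos 12) + 11 = pos 23 = 'x'
  'g' (pos 6) + 11 = pos 17 = 'r'
  'j' (pos 9) + 11 = pos 20 = 'u'
  's' (pos 18) + 11 = pos 3 = 'd'
  'm' (pos 12) + 11 = pos 23 = 'x'
Result: xxrudx

xxrudx


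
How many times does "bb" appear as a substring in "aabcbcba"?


Searching for "bb" in "aabcbcba"
Scanning each position:
  Position 0: "aa" => no
  Position 1: "ab" => no
  Position 2: "bc" => no
  Position 3: "cb" => no
  Position 4: "bc" => no
  Position 5: "cb" => no
  Position 6: "ba" => no
Total occurrences: 0

0


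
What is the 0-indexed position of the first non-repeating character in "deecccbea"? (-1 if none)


Input: deecccbea
Character frequencies:
  'a': 1
  'b': 1
  'c': 3
  'd': 1
  'e': 3
Scanning left to right for freq == 1:
  Position 0 ('d'): unique! => answer = 0

0


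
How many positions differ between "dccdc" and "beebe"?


Comparing "dccdc" and "beebe" position by position:
  Position 0: 'd' vs 'b' => DIFFER
  Position 1: 'c' vs 'e' => DIFFER
  Position 2: 'c' vs 'e' => DIFFER
  Position 3: 'd' vs 'b' => DIFFER
  Position 4: 'c' vs 'e' => DIFFER
Positions that differ: 5

5


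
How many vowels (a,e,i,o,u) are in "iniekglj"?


Input: iniekglj
Checking each character:
  'i' at position 0: vowel (running total: 1)
  'n' at position 1: consonant
  'i' at position 2: vowel (running total: 2)
  'e' at position 3: vowel (running total: 3)
  'k' at position 4: consonant
  'g' at position 5: consonant
  'l' at position 6: consonant
  'j' at position 7: consonant
Total vowels: 3

3


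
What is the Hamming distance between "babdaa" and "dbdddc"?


Comparing "babdaa" and "dbdddc" position by position:
  Position 0: 'b' vs 'd' => differ
  Position 1: 'a' vs 'b' => differ
  Position 2: 'b' vs 'd' => differ
  Position 3: 'd' vs 'd' => same
  Position 4: 'a' vs 'd' => differ
  Position 5: 'a' vs 'c' => differ
Total differences (Hamming distance): 5

5


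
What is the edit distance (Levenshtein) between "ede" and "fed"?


Computing edit distance: "ede" -> "fed"
DP table:
           f    e    d
      0    1    2    3
  e   1    1    1    2
  d   2    2    2    1
  e   3    3    2    2
Edit distance = dp[3][3] = 2

2


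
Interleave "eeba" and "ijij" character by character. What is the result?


Interleaving "eeba" and "ijij":
  Position 0: 'e' from first, 'i' from second => "ei"
  Position 1: 'e' from first, 'j' from second => "ej"
  Position 2: 'b' from first, 'i' from second => "bi"
  Position 3: 'a' from first, 'j' from second => "aj"
Result: eiejbiaj

eiejbiaj


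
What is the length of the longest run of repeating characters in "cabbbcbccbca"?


Input: "cabbbcbccbca"
Scanning for longest run:
  Position 1 ('a'): new char, reset run to 1
  Position 2 ('b'): new char, reset run to 1
  Position 3 ('b'): continues run of 'b', length=2
  Position 4 ('b'): continues run of 'b', length=3
  Position 5 ('c'): new char, reset run to 1
  Position 6 ('b'): new char, reset run to 1
  Position 7 ('c'): new char, reset run to 1
  Position 8 ('c'): continues run of 'c', length=2
  Position 9 ('b'): new char, reset run to 1
  Position 10 ('c'): new char, reset run to 1
  Position 11 ('a'): new char, reset run to 1
Longest run: 'b' with length 3

3


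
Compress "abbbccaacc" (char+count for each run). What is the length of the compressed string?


Input: abbbccaacc
Runs:
  'a' x 1 => "a1"
  'b' x 3 => "b3"
  'c' x 2 => "c2"
  'a' x 2 => "a2"
  'c' x 2 => "c2"
Compressed: "a1b3c2a2c2"
Compressed length: 10

10


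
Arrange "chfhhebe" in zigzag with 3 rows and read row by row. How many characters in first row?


Zigzag "chfhhebe" into 3 rows:
Placing characters:
  'c' => row 0
  'h' => row 1
  'f' => row 2
  'h' => row 1
  'h' => row 0
  'e' => row 1
  'b' => row 2
  'e' => row 1
Rows:
  Row 0: "ch"
  Row 1: "hhee"
  Row 2: "fb"
First row length: 2

2


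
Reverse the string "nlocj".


Input: nlocj
Reading characters right to left:
  Position 4: 'j'
  Position 3: 'c'
  Position 2: 'o'
  Position 1: 'l'
  Position 0: 'n'
Reversed: jcoln

jcoln


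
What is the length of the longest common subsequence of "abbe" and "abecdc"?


LCS of "abbe" and "abecdc"
DP table:
           a    b    e    c    d    c
      0    0    0    0    0    0    0
  a   0    1    1    1    1    1    1
  b   0    1    2    2    2    2    2
  b   0    1    2    2    2    2    2
  e   0    1    2    3    3    3    3
LCS length = dp[4][6] = 3

3


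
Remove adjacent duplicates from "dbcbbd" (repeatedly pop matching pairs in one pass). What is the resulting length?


Input: dbcbbd
Stack-based adjacent duplicate removal:
  Read 'd': push. Stack: d
  Read 'b': push. Stack: db
  Read 'c': push. Stack: dbc
  Read 'b': push. Stack: dbcb
  Read 'b': matches stack top 'b' => pop. Stack: dbc
  Read 'd': push. Stack: dbcd
Final stack: "dbcd" (length 4)

4


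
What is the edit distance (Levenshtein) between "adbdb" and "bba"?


Computing edit distance: "adbdb" -> "bba"
DP table:
           b    b    a
      0    1    2    3
  a   1    1    2    2
  d   2    2    2    3
  b   3    2    2    3
  d   4    3    3    3
  b   5    4    3    4
Edit distance = dp[5][3] = 4

4


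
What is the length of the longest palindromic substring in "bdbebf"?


Input: "bdbebf"
Checking substrings for palindromes:
  [0:3] "bdb" (len 3) => palindrome
  [2:5] "beb" (len 3) => palindrome
Longest palindromic substring: "bdb" with length 3

3


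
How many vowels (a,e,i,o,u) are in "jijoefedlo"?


Input: jijoefedlo
Checking each character:
  'j' at position 0: consonant
  'i' at position 1: vowel (running total: 1)
  'j' at position 2: consonant
  'o' at position 3: vowel (running total: 2)
  'e' at position 4: vowel (running total: 3)
  'f' at position 5: consonant
  'e' at position 6: vowel (running total: 4)
  'd' at position 7: consonant
  'l' at position 8: consonant
  'o' at position 9: vowel (running total: 5)
Total vowels: 5

5


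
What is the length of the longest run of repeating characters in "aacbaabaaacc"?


Input: "aacbaabaaacc"
Scanning for longest run:
  Position 1 ('a'): continues run of 'a', length=2
  Position 2 ('c'): new char, reset run to 1
  Position 3 ('b'): new char, reset run to 1
  Position 4 ('a'): new char, reset run to 1
  Position 5 ('a'): continues run of 'a', length=2
  Position 6 ('b'): new char, reset run to 1
  Position 7 ('a'): new char, reset run to 1
  Position 8 ('a'): continues run of 'a', length=2
  Position 9 ('a'): continues run of 'a', length=3
  Position 10 ('c'): new char, reset run to 1
  Position 11 ('c'): continues run of 'c', length=2
Longest run: 'a' with length 3

3


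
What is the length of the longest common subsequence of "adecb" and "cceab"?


LCS of "adecb" and "cceab"
DP table:
           c    c    e    a    b
      0    0    0    0    0    0
  a   0    0    0    0    1    1
  d   0    0    0    0    1    1
  e   0    0    0    1    1    1
  c   0    1    1    1    1    1
  b   0    1    1    1    1    2
LCS length = dp[5][5] = 2

2


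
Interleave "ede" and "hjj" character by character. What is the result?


Interleaving "ede" and "hjj":
  Position 0: 'e' from first, 'h' from second => "eh"
  Position 1: 'd' from first, 'j' from second => "dj"
  Position 2: 'e' from first, 'j' from second => "ej"
Result: ehdjej

ehdjej


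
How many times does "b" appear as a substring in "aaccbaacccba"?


Searching for "b" in "aaccbaacccba"
Scanning each position:
  Position 0: "a" => no
  Position 1: "a" => no
  Position 2: "c" => no
  Position 3: "c" => no
  Position 4: "b" => MATCH
  Position 5: "a" => no
  Position 6: "a" => no
  Position 7: "c" => no
  Position 8: "c" => no
  Position 9: "c" => no
  Position 10: "b" => MATCH
  Position 11: "a" => no
Total occurrences: 2

2


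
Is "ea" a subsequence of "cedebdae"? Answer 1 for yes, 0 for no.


Check if "ea" is a subsequence of "cedebdae"
Greedy scan:
  Position 0 ('c'): no match needed
  Position 1 ('e'): matches sub[0] = 'e'
  Position 2 ('d'): no match needed
  Position 3 ('e'): no match needed
  Position 4 ('b'): no match needed
  Position 5 ('d'): no match needed
  Position 6 ('a'): matches sub[1] = 'a'
  Position 7 ('e'): no match needed
All 2 characters matched => is a subsequence

1


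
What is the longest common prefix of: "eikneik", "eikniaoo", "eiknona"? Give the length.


Words: eikneik, eikniaoo, eiknona
  Position 0: all 'e' => match
  Position 1: all 'i' => match
  Position 2: all 'k' => match
  Position 3: all 'n' => match
  Position 4: ('e', 'i', 'o') => mismatch, stop
LCP = "eikn" (length 4)

4


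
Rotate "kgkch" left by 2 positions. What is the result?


Input: "kgkch", rotate left by 2
First 2 characters: "kg"
Remaining characters: "kch"
Concatenate remaining + first: "kch" + "kg" = "kchkg"

kchkg


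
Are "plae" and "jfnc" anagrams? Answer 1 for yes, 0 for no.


Strings: "plae", "jfnc"
Sorted first:  aelp
Sorted second: cfjn
Differ at position 0: 'a' vs 'c' => not anagrams

0


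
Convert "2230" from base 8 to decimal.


Input: "2230" in base 8
Positional expansion:
  Digit '2' (value 2) x 8^3 = 1024
  Digit '2' (value 2) x 8^2 = 128
  Digit '3' (value 3) x 8^1 = 24
  Digit '0' (value 0) x 8^0 = 0
Sum = 1176

1176


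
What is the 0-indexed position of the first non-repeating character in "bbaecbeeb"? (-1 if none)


Input: bbaecbeeb
Character frequencies:
  'a': 1
  'b': 4
  'c': 1
  'e': 3
Scanning left to right for freq == 1:
  Position 0 ('b'): freq=4, skip
  Position 1 ('b'): freq=4, skip
  Position 2 ('a'): unique! => answer = 2

2


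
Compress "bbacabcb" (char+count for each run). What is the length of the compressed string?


Input: bbacabcb
Runs:
  'b' x 2 => "b2"
  'a' x 1 => "a1"
  'c' x 1 => "c1"
  'a' x 1 => "a1"
  'b' x 1 => "b1"
  'c' x 1 => "c1"
  'b' x 1 => "b1"
Compressed: "b2a1c1a1b1c1b1"
Compressed length: 14

14


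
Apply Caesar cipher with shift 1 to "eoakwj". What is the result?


Caesar cipher: shift "eoakwj" by 1
  'e' (pos 4) + 1 = pos 5 = 'f'
  'o' (pos 14) + 1 = pos 15 = 'p'
  'a' (pos 0) + 1 = pos 1 = 'b'
  'k' (pos 10) + 1 = pos 11 = 'l'
  'w' (pos 22) + 1 = pos 23 = 'x'
  'j' (pos 9) + 1 = pos 10 = 'k'
Result: fpblxk

fpblxk


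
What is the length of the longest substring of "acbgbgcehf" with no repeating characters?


Input: "acbgbgcehf"
Sliding window (track last position of each char):
  Position 0 ('a'): window [0,0] length 1 -- new best
  Position 1 ('c'): window [0,1] length 2 -- new best
  Position 2 ('b'): window [0,2] length 3 -- new best
  Position 3 ('g'): window [0,3] length 4 -- new best
  Position 4 ('b'): repeat (last at 2), move window start to 3
  Position 4 ('b'): window [3,4] length 2
  Position 5 ('g'): repeat (last at 3), move window start to 4
  Position 5 ('g'): window [4,5] length 2
  Position 6 ('c'): window [4,6] length 3
  Position 7 ('e'): window [4,7] length 4
  Position 8 ('h'): window [4,8] length 5 -- new best
  Position 9 ('f'): window [4,9] length 6 -- new best
Longest substring with no repeats: "bgcehf" with length 6

6


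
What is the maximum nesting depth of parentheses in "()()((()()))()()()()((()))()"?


Input: "()()((()()))()()()()((()))()"
Tracking depth:
  Position 0 '(': depth becomes 1
  Position 1 ')': depth becomes 0
  Position 2 '(': depth becomes 1
  Position 3 ')': depth becomes 0
  Position 4 '(': depth becomes 1
  Position 5 '(': depth becomes 2
  Position 6 '(': depth becomes 3
  Position 7 ')': depth becomes 2
  Position 8 '(': depth becomes 3
  Position 9 ')': depth becomes 2
  Position 10 ')': depth becomes 1
  Position 11 ')': depth becomes 0
  Position 12 '(': depth becomes 1
  Position 13 ')': depth becomes 0
  Position 14 '(': depth becomes 1
  Position 15 ')': depth becomes 0
  Position 16 '(': depth becomes 1
  Position 17 ')': depth becomes 0
  Position 18 '(': depth becomes 1
  Position 19 ')': depth becomes 0
  Position 20 '(': depth becomes 1
  Position 21 '(': depth becomes 2
  Position 22 '(': depth becomes 3
  Position 23 ')': depth becomes 2
  Position 24 ')': depth becomes 1
  Position 25 ')': depth becomes 0
  Position 26 '(': depth becomes 1
  Position 27 ')': depth becomes 0
Maximum depth reached: 3

3


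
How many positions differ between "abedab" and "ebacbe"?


Comparing "abedab" and "ebacbe" position by position:
  Position 0: 'a' vs 'e' => DIFFER
  Position 1: 'b' vs 'b' => same
  Position 2: 'e' vs 'a' => DIFFER
  Position 3: 'd' vs 'c' => DIFFER
  Position 4: 'a' vs 'b' => DIFFER
  Position 5: 'b' vs 'e' => DIFFER
Positions that differ: 5

5


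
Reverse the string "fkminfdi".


Input: fkminfdi
Reading characters right to left:
  Position 7: 'i'
  Position 6: 'd'
  Position 5: 'f'
  Position 4: 'n'
  Position 3: 'i'
  Position 2: 'm'
  Position 1: 'k'
  Position 0: 'f'
Reversed: idfnimkf

idfnimkf


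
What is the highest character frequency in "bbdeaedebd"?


Input: bbdeaedebd
Character counts:
  'a': 1
  'b': 3
  'd': 3
  'e': 3
Maximum frequency: 3

3


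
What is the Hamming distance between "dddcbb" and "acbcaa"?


Comparing "dddcbb" and "acbcaa" position by position:
  Position 0: 'd' vs 'a' => differ
  Position 1: 'd' vs 'c' => differ
  Position 2: 'd' vs 'b' => differ
  Position 3: 'c' vs 'c' => same
  Position 4: 'b' vs 'a' => differ
  Position 5: 'b' vs 'a' => differ
Total differences (Hamming distance): 5

5


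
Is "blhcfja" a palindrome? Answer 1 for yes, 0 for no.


Input: blhcfja
Reversed: ajfchlb
  Compare pos 0 ('b') with pos 6 ('a'): MISMATCH
  Compare pos 1 ('l') with pos 5 ('j'): MISMATCH
  Compare pos 2 ('h') with pos 4 ('f'): MISMATCH
Result: not a palindrome

0


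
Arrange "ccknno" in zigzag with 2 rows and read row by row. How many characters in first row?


Zigzag "ccknno" into 2 rows:
Placing characters:
  'c' => row 0
  'c' => row 1
  'k' => row 0
  'n' => row 1
  'n' => row 0
  'o' => row 1
Rows:
  Row 0: "ckn"
  Row 1: "cno"
First row length: 3

3


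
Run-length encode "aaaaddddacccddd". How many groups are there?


Input: aaaaddddacccddd
Scanning for consecutive runs:
  Group 1: 'a' x 4 (positions 0-3)
  Group 2: 'd' x 4 (positions 4-7)
  Group 3: 'a' x 1 (positions 8-8)
  Group 4: 'c' x 3 (positions 9-11)
  Group 5: 'd' x 3 (positions 12-14)
Total groups: 5

5


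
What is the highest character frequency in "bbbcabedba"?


Input: bbbcabedba
Character counts:
  'a': 2
  'b': 5
  'c': 1
  'd': 1
  'e': 1
Maximum frequency: 5

5


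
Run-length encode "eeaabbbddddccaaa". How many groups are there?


Input: eeaabbbddddccaaa
Scanning for consecutive runs:
  Group 1: 'e' x 2 (positions 0-1)
  Group 2: 'a' x 2 (positions 2-3)
  Group 3: 'b' x 3 (positions 4-6)
  Group 4: 'd' x 4 (positions 7-10)
  Group 5: 'c' x 2 (positions 11-12)
  Group 6: 'a' x 3 (positions 13-15)
Total groups: 6

6


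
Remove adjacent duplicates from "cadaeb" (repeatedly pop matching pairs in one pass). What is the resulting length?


Input: cadaeb
Stack-based adjacent duplicate removal:
  Read 'c': push. Stack: c
  Read 'a': push. Stack: ca
  Read 'd': push. Stack: cad
  Read 'a': push. Stack: cada
  Read 'e': push. Stack: cadae
  Read 'b': push. Stack: cadaeb
Final stack: "cadaeb" (length 6)

6


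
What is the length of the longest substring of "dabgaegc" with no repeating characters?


Input: "dabgaegc"
Sliding window (track last position of each char):
  Position 0 ('d'): window [0,0] length 1 -- new best
  Position 1 ('a'): window [0,1] length 2 -- new best
  Position 2 ('b'): window [0,2] length 3 -- new best
  Position 3 ('g'): window [0,3] length 4 -- new best
  Position 4 ('a'): repeat (last at 1), move window start to 2
  Position 4 ('a'): window [2,4] length 3
  Position 5 ('e'): window [2,5] length 4
  Position 6 ('g'): repeat (last at 3), move window start to 4
  Position 6 ('g'): window [4,6] length 3
  Position 7 ('c'): window [4,7] length 4
Longest substring with no repeats: "dabg" with length 4

4


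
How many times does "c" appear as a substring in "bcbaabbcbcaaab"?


Searching for "c" in "bcbaabbcbcaaab"
Scanning each position:
  Position 0: "b" => no
  Position 1: "c" => MATCH
  Position 2: "b" => no
  Position 3: "a" => no
  Position 4: "a" => no
  Position 5: "b" => no
  Position 6: "b" => no
  Position 7: "c" => MATCH
  Position 8: "b" => no
  Position 9: "c" => MATCH
  Position 10: "a" => no
  Position 11: "a" => no
  Position 12: "a" => no
  Position 13: "b" => no
Total occurrences: 3

3


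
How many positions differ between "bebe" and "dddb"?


Comparing "bebe" and "dddb" position by position:
  Position 0: 'b' vs 'd' => DIFFER
  Position 1: 'e' vs 'd' => DIFFER
  Position 2: 'b' vs 'd' => DIFFER
  Position 3: 'e' vs 'b' => DIFFER
Positions that differ: 4

4


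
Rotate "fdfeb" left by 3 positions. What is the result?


Input: "fdfeb", rotate left by 3
First 3 characters: "fdf"
Remaining characters: "eb"
Concatenate remaining + first: "eb" + "fdf" = "ebfdf"

ebfdf


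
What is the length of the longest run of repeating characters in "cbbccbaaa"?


Input: "cbbccbaaa"
Scanning for longest run:
  Position 1 ('b'): new char, reset run to 1
  Position 2 ('b'): continues run of 'b', length=2
  Position 3 ('c'): new char, reset run to 1
  Position 4 ('c'): continues run of 'c', length=2
  Position 5 ('b'): new char, reset run to 1
  Position 6 ('a'): new char, reset run to 1
  Position 7 ('a'): continues run of 'a', length=2
  Position 8 ('a'): continues run of 'a', length=3
Longest run: 'a' with length 3

3


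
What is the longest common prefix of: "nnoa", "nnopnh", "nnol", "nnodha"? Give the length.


Words: nnoa, nnopnh, nnol, nnodha
  Position 0: all 'n' => match
  Position 1: all 'n' => match
  Position 2: all 'o' => match
  Position 3: ('a', 'p', 'l', 'd') => mismatch, stop
LCP = "nno" (length 3)

3


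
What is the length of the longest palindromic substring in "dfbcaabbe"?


Input: "dfbcaabbe"
Checking substrings for palindromes:
  [4:6] "aa" (len 2) => palindrome
  [6:8] "bb" (len 2) => palindrome
Longest palindromic substring: "aa" with length 2

2


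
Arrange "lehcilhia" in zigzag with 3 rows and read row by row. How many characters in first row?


Zigzag "lehcilhia" into 3 rows:
Placing characters:
  'l' => row 0
  'e' => row 1
  'h' => row 2
  'c' => row 1
  'i' => row 0
  'l' => row 1
  'h' => row 2
  'i' => row 1
  'a' => row 0
Rows:
  Row 0: "lia"
  Row 1: "ecli"
  Row 2: "hh"
First row length: 3

3


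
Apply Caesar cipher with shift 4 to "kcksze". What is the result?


Caesar cipher: shift "kcksze" by 4
  'k' (pos 10) + 4 = pos 14 = 'o'
  'c' (pos 2) + 4 = pos 6 = 'g'
  'k' (pos 10) + 4 = pos 14 = 'o'
  's' (pos 18) + 4 = pos 22 = 'w'
  'z' (pos 25) + 4 = pos 3 = 'd'
  'e' (pos 4) + 4 = pos 8 = 'i'
Result: ogowdi

ogowdi


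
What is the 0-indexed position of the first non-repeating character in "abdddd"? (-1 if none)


Input: abdddd
Character frequencies:
  'a': 1
  'b': 1
  'd': 4
Scanning left to right for freq == 1:
  Position 0 ('a'): unique! => answer = 0

0


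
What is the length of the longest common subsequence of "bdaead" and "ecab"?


LCS of "bdaead" and "ecab"
DP table:
           e    c    a    b
      0    0    0    0    0
  b   0    0    0    0    1
  d   0    0    0    0    1
  a   0    0    0    1    1
  e   0    1    1    1    1
  a   0    1    1    2    2
  d   0    1    1    2    2
LCS length = dp[6][4] = 2

2


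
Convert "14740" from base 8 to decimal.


Input: "14740" in base 8
Positional expansion:
  Digit '1' (value 1) x 8^4 = 4096
  Digit '4' (value 4) x 8^3 = 2048
  Digit '7' (value 7) x 8^2 = 448
  Digit '4' (value 4) x 8^1 = 32
  Digit '0' (value 0) x 8^0 = 0
Sum = 6624

6624


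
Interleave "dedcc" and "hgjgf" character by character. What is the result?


Interleaving "dedcc" and "hgjgf":
  Position 0: 'd' from first, 'h' from second => "dh"
  Position 1: 'e' from first, 'g' from second => "eg"
  Position 2: 'd' from first, 'j' from second => "dj"
  Position 3: 'c' from first, 'g' from second => "cg"
  Position 4: 'c' from first, 'f' from second => "cf"
Result: dhegdjcgcf

dhegdjcgcf


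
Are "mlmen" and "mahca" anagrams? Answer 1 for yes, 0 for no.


Strings: "mlmen", "mahca"
Sorted first:  elmmn
Sorted second: aachm
Differ at position 0: 'e' vs 'a' => not anagrams

0


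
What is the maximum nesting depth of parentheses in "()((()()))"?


Input: "()((()()))"
Tracking depth:
  Position 0 '(': depth becomes 1
  Position 1 ')': depth becomes 0
  Position 2 '(': depth becomes 1
  Position 3 '(': depth becomes 2
  Position 4 '(': depth becomes 3
  Position 5 ')': depth becomes 2
  Position 6 '(': depth becomes 3
  Position 7 ')': depth becomes 2
  Position 8 ')': depth becomes 1
  Position 9 ')': depth becomes 0
Maximum depth reached: 3

3


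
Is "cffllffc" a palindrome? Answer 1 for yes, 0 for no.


Input: cffllffc
Reversed: cffllffc
  Compare pos 0 ('c') with pos 7 ('c'): match
  Compare pos 1 ('f') with pos 6 ('f'): match
  Compare pos 2 ('f') with pos 5 ('f'): match
  Compare pos 3 ('l') with pos 4 ('l'): match
Result: palindrome

1


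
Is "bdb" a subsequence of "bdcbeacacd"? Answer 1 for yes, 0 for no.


Check if "bdb" is a subsequence of "bdcbeacacd"
Greedy scan:
  Position 0 ('b'): matches sub[0] = 'b'
  Position 1 ('d'): matches sub[1] = 'd'
  Position 2 ('c'): no match needed
  Position 3 ('b'): matches sub[2] = 'b'
  Position 4 ('e'): no match needed
  Position 5 ('a'): no match needed
  Position 6 ('c'): no match needed
  Position 7 ('a'): no match needed
  Position 8 ('c'): no match needed
  Position 9 ('d'): no match needed
All 3 characters matched => is a subsequence

1


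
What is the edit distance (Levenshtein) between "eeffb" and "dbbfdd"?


Computing edit distance: "eeffb" -> "dbbfdd"
DP table:
           d    b    b    f    d    d
      0    1    2    3    4    5    6
  e   1    1    2    3    4    5    6
  e   2    2    2    3    4    5    6
  f   3    3    3    3    3    4    5
  f   4    4    4    4    3    4    5
  b   5    5    4    4    4    4    5
Edit distance = dp[5][6] = 5

5


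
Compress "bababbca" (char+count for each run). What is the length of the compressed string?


Input: bababbca
Runs:
  'b' x 1 => "b1"
  'a' x 1 => "a1"
  'b' x 1 => "b1"
  'a' x 1 => "a1"
  'b' x 2 => "b2"
  'c' x 1 => "c1"
  'a' x 1 => "a1"
Compressed: "b1a1b1a1b2c1a1"
Compressed length: 14

14


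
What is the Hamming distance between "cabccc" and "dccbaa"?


Comparing "cabccc" and "dccbaa" position by position:
  Position 0: 'c' vs 'd' => differ
  Position 1: 'a' vs 'c' => differ
  Position 2: 'b' vs 'c' => differ
  Position 3: 'c' vs 'b' => differ
  Position 4: 'c' vs 'a' => differ
  Position 5: 'c' vs 'a' => differ
Total differences (Hamming distance): 6

6


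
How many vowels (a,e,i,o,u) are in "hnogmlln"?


Input: hnogmlln
Checking each character:
  'h' at position 0: consonant
  'n' at position 1: consonant
  'o' at position 2: vowel (running total: 1)
  'g' at position 3: consonant
  'm' at position 4: consonant
  'l' at position 5: consonant
  'l' at position 6: consonant
  'n' at position 7: consonant
Total vowels: 1

1


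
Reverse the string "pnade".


Input: pnade
Reading characters right to left:
  Position 4: 'e'
  Position 3: 'd'
  Position 2: 'a'
  Position 1: 'n'
  Position 0: 'p'
Reversed: edanp

edanp


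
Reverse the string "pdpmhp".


Input: pdpmhp
Reading characters right to left:
  Position 5: 'p'
  Position 4: 'h'
  Position 3: 'm'
  Position 2: 'p'
  Position 1: 'd'
  Position 0: 'p'
Reversed: phmpdp

phmpdp


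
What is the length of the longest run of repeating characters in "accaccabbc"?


Input: "accaccabbc"
Scanning for longest run:
  Position 1 ('c'): new char, reset run to 1
  Position 2 ('c'): continues run of 'c', length=2
  Position 3 ('a'): new char, reset run to 1
  Position 4 ('c'): new char, reset run to 1
  Position 5 ('c'): continues run of 'c', length=2
  Position 6 ('a'): new char, reset run to 1
  Position 7 ('b'): new char, reset run to 1
  Position 8 ('b'): continues run of 'b', length=2
  Position 9 ('c'): new char, reset run to 1
Longest run: 'c' with length 2

2


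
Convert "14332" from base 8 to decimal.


Input: "14332" in base 8
Positional expansion:
  Digit '1' (value 1) x 8^4 = 4096
  Digit '4' (value 4) x 8^3 = 2048
  Digit '3' (value 3) x 8^2 = 192
  Digit '3' (value 3) x 8^1 = 24
  Digit '2' (value 2) x 8^0 = 2
Sum = 6362

6362


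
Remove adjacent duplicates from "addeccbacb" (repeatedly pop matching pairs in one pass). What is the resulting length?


Input: addeccbacb
Stack-based adjacent duplicate removal:
  Read 'a': push. Stack: a
  Read 'd': push. Stack: ad
  Read 'd': matches stack top 'd' => pop. Stack: a
  Read 'e': push. Stack: ae
  Read 'c': push. Stack: aec
  Read 'c': matches stack top 'c' => pop. Stack: ae
  Read 'b': push. Stack: aeb
  Read 'a': push. Stack: aeba
  Read 'c': push. Stack: aebac
  Read 'b': push. Stack: aebacb
Final stack: "aebacb" (length 6)

6


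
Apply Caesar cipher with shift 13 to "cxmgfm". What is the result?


Caesar cipher: shift "cxmgfm" by 13
  'c' (pos 2) + 13 = pos 15 = 'p'
  'x' (pos 23) + 13 = pos 10 = 'k'
  'm' (pos 12) + 13 = pos 25 = 'z'
  'g' (pos 6) + 13 = pos 19 = 't'
  'f' (pos 5) + 13 = pos 18 = 's'
  'm' (pos 12) + 13 = pos 25 = 'z'
Result: pkztsz

pkztsz


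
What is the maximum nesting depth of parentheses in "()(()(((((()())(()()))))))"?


Input: "()(()(((((()())(()()))))))"
Tracking depth:
  Position 0 '(': depth becomes 1
  Position 1 ')': depth becomes 0
  Position 2 '(': depth becomes 1
  Position 3 '(': depth becomes 2
  Position 4 ')': depth becomes 1
  Position 5 '(': depth becomes 2
  Position 6 '(': depth becomes 3
  Position 7 '(': depth becomes 4
  Position 8 '(': depth becomes 5
  Position 9 '(': depth becomes 6
  Position 10 '(': depth becomes 7
  Position 11 ')': depth becomes 6
  Position 12 '(': depth becomes 7
  Position 13 ')': depth becomes 6
  Position 14 ')': depth becomes 5
  Position 15 '(': depth becomes 6
  Position 16 '(': depth becomes 7
  Position 17 ')': depth becomes 6
  Position 18 '(': depth becomes 7
  Position 19 ')': depth becomes 6
  Position 20 ')': depth becomes 5
  Position 21 ')': depth becomes 4
  Position 22 ')': depth becomes 3
  Position 23 ')': depth becomes 2
  Position 24 ')': depth becomes 1
  Position 25 ')': depth becomes 0
Maximum depth reached: 7

7


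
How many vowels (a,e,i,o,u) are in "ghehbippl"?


Input: ghehbippl
Checking each character:
  'g' at position 0: consonant
  'h' at position 1: consonant
  'e' at position 2: vowel (running total: 1)
  'h' at position 3: consonant
  'b' at position 4: consonant
  'i' at position 5: vowel (running total: 2)
  'p' at position 6: consonant
  'p' at position 7: consonant
  'l' at position 8: consonant
Total vowels: 2

2


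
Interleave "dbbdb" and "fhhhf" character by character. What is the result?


Interleaving "dbbdb" and "fhhhf":
  Position 0: 'd' from first, 'f' from second => "df"
  Position 1: 'b' from first, 'h' from second => "bh"
  Position 2: 'b' from first, 'h' from second => "bh"
  Position 3: 'd' from first, 'h' from second => "dh"
  Position 4: 'b' from first, 'f' from second => "bf"
Result: dfbhbhdhbf

dfbhbhdhbf


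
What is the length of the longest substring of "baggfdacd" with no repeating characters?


Input: "baggfdacd"
Sliding window (track last position of each char):
  Position 0 ('b'): window [0,0] length 1 -- new best
  Position 1 ('a'): window [0,1] length 2 -- new best
  Position 2 ('g'): window [0,2] length 3 -- new best
  Position 3 ('g'): repeat (last at 2), move window start to 3
  Position 3 ('g'): window [3,3] length 1
  Position 4 ('f'): window [3,4] length 2
  Position 5 ('d'): window [3,5] length 3
  Position 6 ('a'): window [3,6] length 4 -- new best
  Position 7 ('c'): window [3,7] length 5 -- new best
  Position 8 ('d'): repeat (last at 5), move window start to 6
  Position 8 ('d'): window [6,8] length 3
Longest substring with no repeats: "gfdac" with length 5

5


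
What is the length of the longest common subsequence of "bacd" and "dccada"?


LCS of "bacd" and "dccada"
DP table:
           d    c    c    a    d    a
      0    0    0    0    0    0    0
  b   0    0    0    0    0    0    0
  a   0    0    0    0    1    1    1
  c   0    0    1    1    1    1    1
  d   0    1    1    1    1    2    2
LCS length = dp[4][6] = 2

2


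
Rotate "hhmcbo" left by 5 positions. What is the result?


Input: "hhmcbo", rotate left by 5
First 5 characters: "hhmcb"
Remaining characters: "o"
Concatenate remaining + first: "o" + "hhmcb" = "ohhmcb"

ohhmcb


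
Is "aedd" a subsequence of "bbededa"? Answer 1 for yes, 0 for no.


Check if "aedd" is a subsequence of "bbededa"
Greedy scan:
  Position 0 ('b'): no match needed
  Position 1 ('b'): no match needed
  Position 2 ('e'): no match needed
  Position 3 ('d'): no match needed
  Position 4 ('e'): no match needed
  Position 5 ('d'): no match needed
  Position 6 ('a'): matches sub[0] = 'a'
Only matched 1/4 characters => not a subsequence

0


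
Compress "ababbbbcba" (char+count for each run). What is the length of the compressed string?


Input: ababbbbcba
Runs:
  'a' x 1 => "a1"
  'b' x 1 => "b1"
  'a' x 1 => "a1"
  'b' x 4 => "b4"
  'c' x 1 => "c1"
  'b' x 1 => "b1"
  'a' x 1 => "a1"
Compressed: "a1b1a1b4c1b1a1"
Compressed length: 14

14


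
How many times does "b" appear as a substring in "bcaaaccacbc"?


Searching for "b" in "bcaaaccacbc"
Scanning each position:
  Position 0: "b" => MATCH
  Position 1: "c" => no
  Position 2: "a" => no
  Position 3: "a" => no
  Position 4: "a" => no
  Position 5: "c" => no
  Position 6: "c" => no
  Position 7: "a" => no
  Position 8: "c" => no
  Position 9: "b" => MATCH
  Position 10: "c" => no
Total occurrences: 2

2


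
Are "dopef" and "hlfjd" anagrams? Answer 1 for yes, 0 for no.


Strings: "dopef", "hlfjd"
Sorted first:  defop
Sorted second: dfhjl
Differ at position 1: 'e' vs 'f' => not anagrams

0


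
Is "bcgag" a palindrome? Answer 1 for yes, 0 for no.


Input: bcgag
Reversed: gagcb
  Compare pos 0 ('b') with pos 4 ('g'): MISMATCH
  Compare pos 1 ('c') with pos 3 ('a'): MISMATCH
Result: not a palindrome

0


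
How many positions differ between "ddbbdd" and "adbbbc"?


Comparing "ddbbdd" and "adbbbc" position by position:
  Position 0: 'd' vs 'a' => DIFFER
  Position 1: 'd' vs 'd' => same
  Position 2: 'b' vs 'b' => same
  Position 3: 'b' vs 'b' => same
  Position 4: 'd' vs 'b' => DIFFER
  Position 5: 'd' vs 'c' => DIFFER
Positions that differ: 3

3


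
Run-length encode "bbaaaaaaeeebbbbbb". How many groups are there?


Input: bbaaaaaaeeebbbbbb
Scanning for consecutive runs:
  Group 1: 'b' x 2 (positions 0-1)
  Group 2: 'a' x 6 (positions 2-7)
  Group 3: 'e' x 3 (positions 8-10)
  Group 4: 'b' x 6 (positions 11-16)
Total groups: 4

4


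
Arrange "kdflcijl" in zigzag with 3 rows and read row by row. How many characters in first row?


Zigzag "kdflcijl" into 3 rows:
Placing characters:
  'k' => row 0
  'd' => row 1
  'f' => row 2
  'l' => row 1
  'c' => row 0
  'i' => row 1
  'j' => row 2
  'l' => row 1
Rows:
  Row 0: "kc"
  Row 1: "dlil"
  Row 2: "fj"
First row length: 2

2


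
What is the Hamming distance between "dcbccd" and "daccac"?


Comparing "dcbccd" and "daccac" position by position:
  Position 0: 'd' vs 'd' => same
  Position 1: 'c' vs 'a' => differ
  Position 2: 'b' vs 'c' => differ
  Position 3: 'c' vs 'c' => same
  Position 4: 'c' vs 'a' => differ
  Position 5: 'd' vs 'c' => differ
Total differences (Hamming distance): 4

4


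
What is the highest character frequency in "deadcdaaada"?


Input: deadcdaaada
Character counts:
  'a': 5
  'c': 1
  'd': 4
  'e': 1
Maximum frequency: 5

5


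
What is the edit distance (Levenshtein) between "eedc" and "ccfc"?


Computing edit distance: "eedc" -> "ccfc"
DP table:
           c    c    f    c
      0    1    2    3    4
  e   1    1    2    3    4
  e   2    2    2    3    4
  d   3    3    3    3    4
  c   4    3    3    4    3
Edit distance = dp[4][4] = 3

3


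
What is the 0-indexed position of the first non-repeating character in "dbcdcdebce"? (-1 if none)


Input: dbcdcdebce
Character frequencies:
  'b': 2
  'c': 3
  'd': 3
  'e': 2
Scanning left to right for freq == 1:
  Position 0 ('d'): freq=3, skip
  Position 1 ('b'): freq=2, skip
  Position 2 ('c'): freq=3, skip
  Position 3 ('d'): freq=3, skip
  Position 4 ('c'): freq=3, skip
  Position 5 ('d'): freq=3, skip
  Position 6 ('e'): freq=2, skip
  Position 7 ('b'): freq=2, skip
  Position 8 ('c'): freq=3, skip
  Position 9 ('e'): freq=2, skip
  No unique character found => answer = -1

-1


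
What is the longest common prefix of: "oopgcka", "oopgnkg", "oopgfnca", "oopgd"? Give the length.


Words: oopgcka, oopgnkg, oopgfnca, oopgd
  Position 0: all 'o' => match
  Position 1: all 'o' => match
  Position 2: all 'p' => match
  Position 3: all 'g' => match
  Position 4: ('c', 'n', 'f', 'd') => mismatch, stop
LCP = "oopg" (length 4)

4


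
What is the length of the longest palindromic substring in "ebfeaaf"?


Input: "ebfeaaf"
Checking substrings for palindromes:
  [4:6] "aa" (len 2) => palindrome
Longest palindromic substring: "aa" with length 2

2


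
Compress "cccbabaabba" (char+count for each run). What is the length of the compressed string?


Input: cccbabaabba
Runs:
  'c' x 3 => "c3"
  'b' x 1 => "b1"
  'a' x 1 => "a1"
  'b' x 1 => "b1"
  'a' x 2 => "a2"
  'b' x 2 => "b2"
  'a' x 1 => "a1"
Compressed: "c3b1a1b1a2b2a1"
Compressed length: 14

14


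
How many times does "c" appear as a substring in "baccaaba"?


Searching for "c" in "baccaaba"
Scanning each position:
  Position 0: "b" => no
  Position 1: "a" => no
  Position 2: "c" => MATCH
  Position 3: "c" => MATCH
  Position 4: "a" => no
  Position 5: "a" => no
  Position 6: "b" => no
  Position 7: "a" => no
Total occurrences: 2

2


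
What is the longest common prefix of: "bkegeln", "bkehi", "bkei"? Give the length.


Words: bkegeln, bkehi, bkei
  Position 0: all 'b' => match
  Position 1: all 'k' => match
  Position 2: all 'e' => match
  Position 3: ('g', 'h', 'i') => mismatch, stop
LCP = "bke" (length 3)

3


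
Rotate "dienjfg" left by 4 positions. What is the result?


Input: "dienjfg", rotate left by 4
First 4 characters: "dien"
Remaining characters: "jfg"
Concatenate remaining + first: "jfg" + "dien" = "jfgdien"

jfgdien


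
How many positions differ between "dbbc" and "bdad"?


Comparing "dbbc" and "bdad" position by position:
  Position 0: 'd' vs 'b' => DIFFER
  Position 1: 'b' vs 'd' => DIFFER
  Position 2: 'b' vs 'a' => DIFFER
  Position 3: 'c' vs 'd' => DIFFER
Positions that differ: 4

4


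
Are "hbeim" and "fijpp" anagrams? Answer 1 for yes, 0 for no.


Strings: "hbeim", "fijpp"
Sorted first:  behim
Sorted second: fijpp
Differ at position 0: 'b' vs 'f' => not anagrams

0
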